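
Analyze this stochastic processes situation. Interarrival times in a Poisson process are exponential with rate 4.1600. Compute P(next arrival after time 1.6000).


P(X > t) = exp(-lambda * t)
= exp(-4.1600 * 1.6000)
= exp(-6.6560) = 0.0013

0.0013


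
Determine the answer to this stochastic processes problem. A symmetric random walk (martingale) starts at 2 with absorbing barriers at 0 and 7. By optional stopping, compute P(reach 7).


By optional stopping theorem: E(M at tau) = M(0) = 2
P(hit 7)*7 + P(hit 0)*0 = 2
P(hit 7) = (2 - 0)/(7 - 0) = 2/7 = 0.2857

0.2857


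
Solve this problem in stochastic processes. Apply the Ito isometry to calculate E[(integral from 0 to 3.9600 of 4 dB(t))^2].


By Ito isometry: E[(int f dB)^2] = int f^2 dt
= 4^2 * 3.9600
= 16 * 3.9600 = 63.3600

63.3600


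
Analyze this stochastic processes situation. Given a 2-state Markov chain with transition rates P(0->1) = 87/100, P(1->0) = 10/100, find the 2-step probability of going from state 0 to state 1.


Computing P^2 by matrix multiplication.
P = [[0.1300, 0.8700], [0.1000, 0.9000]]
After raising P to the power 2:
P^2(0,1) = 0.8961

0.8961


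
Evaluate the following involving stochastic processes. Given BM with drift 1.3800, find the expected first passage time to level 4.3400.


Expected first passage time = a/mu
= 4.3400/1.3800
= 3.1449

3.1449


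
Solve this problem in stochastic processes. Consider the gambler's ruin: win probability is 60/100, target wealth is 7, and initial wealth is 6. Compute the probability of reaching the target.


Gambler's ruin formula:
r = q/p = 0.4000/0.6000 = 0.6667
P(win) = (1 - r^i)/(1 - r^N)
= (1 - 0.6667^6)/(1 - 0.6667^7)
= 0.9689

0.9689


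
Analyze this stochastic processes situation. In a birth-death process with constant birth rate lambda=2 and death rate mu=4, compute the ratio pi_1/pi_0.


For birth-death process, pi_n/pi_0 = (lambda/mu)^n
= (2/4)^1
= 0.5000

0.5000


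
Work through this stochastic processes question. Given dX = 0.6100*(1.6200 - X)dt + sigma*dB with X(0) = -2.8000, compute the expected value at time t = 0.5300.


E[X(t)] = mu + (X(0) - mu)*exp(-theta*t)
= 1.6200 + (-2.8000 - 1.6200)*exp(-0.6100*0.5300)
= 1.6200 + -4.4200 * 0.7238
= -1.5790

-1.5790


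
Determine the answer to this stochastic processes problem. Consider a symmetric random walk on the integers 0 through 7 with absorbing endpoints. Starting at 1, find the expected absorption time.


For symmetric RW on 0,...,N with absorbing barriers, E(i) = i*(N-i)
E(1) = 1 * 6 = 6

6


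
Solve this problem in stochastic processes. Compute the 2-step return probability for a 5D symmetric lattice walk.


P(return in 2 steps) = P(reverse first step) = 1/(2d)
= 1/10
= 0.1000

0.1000


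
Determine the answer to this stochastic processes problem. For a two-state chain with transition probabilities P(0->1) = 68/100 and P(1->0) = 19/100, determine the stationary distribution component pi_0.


Stationary distribution: pi_0 = p10/(p01+p10), pi_1 = p01/(p01+p10)
p01 = 0.6800, p10 = 0.1900
pi_0 = 0.2184

0.2184


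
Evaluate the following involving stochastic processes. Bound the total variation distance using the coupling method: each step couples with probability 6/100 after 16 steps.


TV distance bound <= (1-delta)^n
= (1 - 0.0600)^16
= 0.9400^16
= 0.3716

0.3716


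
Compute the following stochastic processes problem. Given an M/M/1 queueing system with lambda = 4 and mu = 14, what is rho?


rho = lambda/mu
= 4/14
= 0.2857

0.2857


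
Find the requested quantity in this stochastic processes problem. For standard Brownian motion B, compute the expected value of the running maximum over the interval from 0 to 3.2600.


E(max B(s)) = sqrt(2t/pi)
= sqrt(2*3.2600/pi)
= sqrt(2.0754)
= 1.4406

1.4406


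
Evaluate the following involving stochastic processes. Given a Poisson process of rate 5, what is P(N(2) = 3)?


P(N(t)=k) = (lambda*t)^k * exp(-lambda*t) / k!
lambda*t = 10
= 10^3 * exp(-10) / 3!
= 1000 * 4.5400e-05 / 6
= 0.0076

0.0076


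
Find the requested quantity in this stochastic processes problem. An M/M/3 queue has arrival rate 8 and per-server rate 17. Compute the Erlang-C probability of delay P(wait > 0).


a = lambda/mu = 0.4706
rho = a/c = 0.1569
Erlang-C formula applied:
C(c,a) = 0.0129

0.0129


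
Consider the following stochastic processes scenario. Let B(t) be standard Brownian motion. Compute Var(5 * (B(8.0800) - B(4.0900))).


Var(alpha*(B(t)-B(s))) = alpha^2 * (t-s)
= 5^2 * (8.0800 - 4.0900)
= 25 * 3.9900
= 99.7500

99.7500


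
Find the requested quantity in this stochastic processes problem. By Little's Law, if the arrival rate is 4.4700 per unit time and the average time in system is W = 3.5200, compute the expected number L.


Little's Law: L = lambda * W
= 4.4700 * 3.5200
= 15.7344

15.7344


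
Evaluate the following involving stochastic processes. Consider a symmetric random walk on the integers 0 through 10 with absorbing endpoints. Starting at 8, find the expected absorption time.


For symmetric RW on 0,...,N with absorbing barriers, E(i) = i*(N-i)
E(8) = 8 * 2 = 16

16


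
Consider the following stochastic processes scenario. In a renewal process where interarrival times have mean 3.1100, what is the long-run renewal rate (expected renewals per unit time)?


Long-run renewal rate = 1/E(X)
= 1/3.1100
= 0.3215

0.3215


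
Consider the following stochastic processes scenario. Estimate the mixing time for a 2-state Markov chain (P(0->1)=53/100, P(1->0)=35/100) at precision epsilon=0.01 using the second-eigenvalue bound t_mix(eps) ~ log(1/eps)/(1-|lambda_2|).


lambda_2 = |1 - p01 - p10| = |1 - 0.5300 - 0.3500| = 0.1200
t_mix ~ log(1/eps)/(1 - |lambda_2|)
= log(100)/(1 - 0.1200) = 4.6052/0.8800
= 5.2331

5.2331


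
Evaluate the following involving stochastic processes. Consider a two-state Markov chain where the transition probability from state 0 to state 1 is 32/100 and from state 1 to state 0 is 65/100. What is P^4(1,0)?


Computing P^4 by matrix multiplication.
P = [[0.6800, 0.3200], [0.6500, 0.3500]]
After raising P to the power 4:
P^4(1,0) = 0.6701

0.6701


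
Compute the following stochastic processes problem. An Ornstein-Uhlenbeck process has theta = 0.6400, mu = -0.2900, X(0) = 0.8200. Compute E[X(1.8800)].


E[X(t)] = mu + (X(0) - mu)*exp(-theta*t)
= -0.2900 + (0.8200 - -0.2900)*exp(-0.6400*1.8800)
= -0.2900 + 1.1100 * 0.3002
= 0.0433

0.0433


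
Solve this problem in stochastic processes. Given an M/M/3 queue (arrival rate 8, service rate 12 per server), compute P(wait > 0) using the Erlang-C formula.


a = lambda/mu = 0.6667
rho = a/c = 0.2222
Erlang-C formula applied:
C(c,a) = 0.0325

0.0325


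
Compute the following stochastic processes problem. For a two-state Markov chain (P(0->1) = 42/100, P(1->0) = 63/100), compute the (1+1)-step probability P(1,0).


P^2 = P^1 * P^1
Computing via matrix multiplication of the transition matrix.
Entry (1,0) of P^2 = 0.5985

0.5985


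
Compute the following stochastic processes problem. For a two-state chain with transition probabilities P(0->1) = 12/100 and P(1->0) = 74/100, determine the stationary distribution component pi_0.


Stationary distribution: pi_0 = p10/(p01+p10), pi_1 = p01/(p01+p10)
p01 = 0.1200, p10 = 0.7400
pi_0 = 0.8605

0.8605


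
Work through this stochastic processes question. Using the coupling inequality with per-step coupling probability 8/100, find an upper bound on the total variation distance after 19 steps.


TV distance bound <= (1-delta)^n
= (1 - 0.0800)^19
= 0.9200^19
= 0.2051

0.2051


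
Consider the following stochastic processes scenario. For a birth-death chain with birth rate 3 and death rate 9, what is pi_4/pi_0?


For birth-death process, pi_n/pi_0 = (lambda/mu)^n
= (3/9)^4
= 0.0123

0.0123


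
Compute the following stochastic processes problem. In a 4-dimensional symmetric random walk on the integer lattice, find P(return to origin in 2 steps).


P(return in 2 steps) = P(reverse first step) = 1/(2d)
= 1/8
= 0.1250

0.1250


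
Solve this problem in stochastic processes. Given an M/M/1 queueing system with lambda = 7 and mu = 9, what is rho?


rho = lambda/mu
= 7/9
= 0.7778

0.7778


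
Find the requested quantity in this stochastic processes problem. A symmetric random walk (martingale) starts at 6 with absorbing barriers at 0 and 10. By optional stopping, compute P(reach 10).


By optional stopping theorem: E(M at tau) = M(0) = 6
P(hit 10)*10 + P(hit 0)*0 = 6
P(hit 10) = (6 - 0)/(10 - 0) = 3/5 = 0.6000

0.6000


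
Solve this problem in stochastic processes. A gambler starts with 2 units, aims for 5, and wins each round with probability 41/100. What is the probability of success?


Gambler's ruin formula:
r = q/p = 0.5900/0.4100 = 1.4390
P(win) = (1 - r^i)/(1 - r^N)
= (1 - 1.4390^2)/(1 - 1.4390^5)
= 0.2071

0.2071


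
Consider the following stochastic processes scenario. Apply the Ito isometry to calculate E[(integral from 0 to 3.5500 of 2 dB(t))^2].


By Ito isometry: E[(int f dB)^2] = int f^2 dt
= 2^2 * 3.5500
= 4 * 3.5500 = 14.2000

14.2000


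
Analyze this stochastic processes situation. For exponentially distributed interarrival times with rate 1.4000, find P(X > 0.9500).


P(X > t) = exp(-lambda * t)
= exp(-1.4000 * 0.9500)
= exp(-1.3300) = 0.2645

0.2645


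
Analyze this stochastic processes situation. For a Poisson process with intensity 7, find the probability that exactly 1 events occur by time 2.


P(N(t)=k) = (lambda*t)^k * exp(-lambda*t) / k!
lambda*t = 14
= 14^1 * exp(-14) / 1!
= 14 * 8.3153e-07 / 1
= 1.1641e-05

1.1641e-05


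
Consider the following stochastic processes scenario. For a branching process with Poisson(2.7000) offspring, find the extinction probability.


Since mu = 2.7000 > 1, extinction prob q < 1.
Solve s = exp(mu*(s-1)) iteratively.
q = 0.0844

0.0844


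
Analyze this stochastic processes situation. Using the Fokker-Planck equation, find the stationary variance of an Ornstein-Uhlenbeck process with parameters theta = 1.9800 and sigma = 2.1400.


Stationary variance = sigma^2 / (2*theta)
= 2.1400^2 / (2*1.9800)
= 4.5796 / 3.9600
= 1.1565

1.1565


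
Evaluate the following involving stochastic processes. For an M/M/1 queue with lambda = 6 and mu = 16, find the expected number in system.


rho = 6/16 = 0.3750
L = rho/(1-rho)
= 0.3750/0.6250
= 0.6000

0.6000


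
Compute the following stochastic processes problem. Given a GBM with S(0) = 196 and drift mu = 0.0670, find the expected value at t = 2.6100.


E[S(t)] = S(0) * exp(mu * t)
= 196 * exp(0.0670 * 2.6100)
= 196 * 1.1911
= 233.4539

233.4539


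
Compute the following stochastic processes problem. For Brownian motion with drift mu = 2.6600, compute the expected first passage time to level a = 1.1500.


Expected first passage time = a/mu
= 1.1500/2.6600
= 0.4323

0.4323


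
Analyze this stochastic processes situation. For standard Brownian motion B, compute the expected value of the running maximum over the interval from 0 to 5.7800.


E(max B(s)) = sqrt(2t/pi)
= sqrt(2*5.7800/pi)
= sqrt(3.6797)
= 1.9182

1.9182


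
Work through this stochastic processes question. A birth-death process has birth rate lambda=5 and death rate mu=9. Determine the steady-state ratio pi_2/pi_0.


For birth-death process, pi_n/pi_0 = (lambda/mu)^n
= (5/9)^2
= 0.3086

0.3086


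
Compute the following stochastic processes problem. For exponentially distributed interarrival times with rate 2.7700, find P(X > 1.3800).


P(X > t) = exp(-lambda * t)
= exp(-2.7700 * 1.3800)
= exp(-3.8226) = 0.0219

0.0219


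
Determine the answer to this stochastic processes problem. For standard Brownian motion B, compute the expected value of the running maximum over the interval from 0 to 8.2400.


E(max B(s)) = sqrt(2t/pi)
= sqrt(2*8.2400/pi)
= sqrt(5.2457)
= 2.2904

2.2904


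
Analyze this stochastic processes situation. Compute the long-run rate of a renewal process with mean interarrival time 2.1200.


Long-run renewal rate = 1/E(X)
= 1/2.1200
= 0.4717

0.4717


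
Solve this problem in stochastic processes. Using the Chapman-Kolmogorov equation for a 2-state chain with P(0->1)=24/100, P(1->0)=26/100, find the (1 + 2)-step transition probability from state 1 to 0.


P^3 = P^1 * P^2
Computing via matrix multiplication of the transition matrix.
Entry (1,0) of P^3 = 0.4550

0.4550


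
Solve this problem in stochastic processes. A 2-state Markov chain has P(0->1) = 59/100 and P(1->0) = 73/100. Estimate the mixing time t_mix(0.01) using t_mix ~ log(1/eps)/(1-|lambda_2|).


lambda_2 = |1 - p01 - p10| = |1 - 0.5900 - 0.7300| = 0.3200
t_mix ~ log(1/eps)/(1 - |lambda_2|)
= log(100)/(1 - 0.3200) = 4.6052/0.6800
= 6.7723

6.7723


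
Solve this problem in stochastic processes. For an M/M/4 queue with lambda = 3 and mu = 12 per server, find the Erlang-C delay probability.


a = lambda/mu = 0.2500
rho = a/c = 0.0625
Erlang-C formula applied:
C(c,a) = 1.3521e-04

1.3521e-04


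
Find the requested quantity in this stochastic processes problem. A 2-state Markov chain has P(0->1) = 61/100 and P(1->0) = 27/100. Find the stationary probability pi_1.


Stationary distribution: pi_0 = p10/(p01+p10), pi_1 = p01/(p01+p10)
p01 = 0.6100, p10 = 0.2700
pi_1 = 0.6932

0.6932


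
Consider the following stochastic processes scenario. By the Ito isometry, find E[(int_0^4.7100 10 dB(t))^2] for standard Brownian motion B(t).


By Ito isometry: E[(int f dB)^2] = int f^2 dt
= 10^2 * 4.7100
= 100 * 4.7100 = 471.0000

471.0000


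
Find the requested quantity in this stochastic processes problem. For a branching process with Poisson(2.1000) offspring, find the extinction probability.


Since mu = 2.1000 > 1, extinction prob q < 1.
Solve s = exp(mu*(s-1)) iteratively.
q = 0.1779

0.1779


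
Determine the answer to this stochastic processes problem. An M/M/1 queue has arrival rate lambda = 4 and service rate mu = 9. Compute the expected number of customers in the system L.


rho = 4/9 = 0.4444
L = rho/(1-rho)
= 0.4444/0.5556
= 0.8000

0.8000


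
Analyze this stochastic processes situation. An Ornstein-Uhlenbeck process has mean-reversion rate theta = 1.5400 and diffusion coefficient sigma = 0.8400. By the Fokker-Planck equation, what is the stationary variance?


Stationary variance = sigma^2 / (2*theta)
= 0.8400^2 / (2*1.5400)
= 0.7056 / 3.0800
= 0.2291

0.2291


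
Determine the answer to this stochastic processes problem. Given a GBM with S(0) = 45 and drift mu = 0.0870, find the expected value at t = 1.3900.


E[S(t)] = S(0) * exp(mu * t)
= 45 * exp(0.0870 * 1.3900)
= 45 * 1.1285
= 50.7846

50.7846


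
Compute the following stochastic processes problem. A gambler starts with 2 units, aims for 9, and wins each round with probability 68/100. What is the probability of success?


Gambler's ruin formula:
r = q/p = 0.3200/0.6800 = 0.4706
P(win) = (1 - r^i)/(1 - r^N)
= (1 - 0.4706^2)/(1 - 0.4706^9)
= 0.7794

0.7794


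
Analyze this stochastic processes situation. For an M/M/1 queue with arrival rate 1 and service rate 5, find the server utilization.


rho = lambda/mu
= 1/5
= 0.2000

0.2000


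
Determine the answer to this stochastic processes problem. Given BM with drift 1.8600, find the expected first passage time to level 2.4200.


Expected first passage time = a/mu
= 2.4200/1.8600
= 1.3011

1.3011


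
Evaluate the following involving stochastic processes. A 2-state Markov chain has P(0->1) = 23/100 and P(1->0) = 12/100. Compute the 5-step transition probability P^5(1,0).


Computing P^5 by matrix multiplication.
P = [[0.7700, 0.2300], [0.1200, 0.8800]]
After raising P to the power 5:
P^5(1,0) = 0.3031

0.3031


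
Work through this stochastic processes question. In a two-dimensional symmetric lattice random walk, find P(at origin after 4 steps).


P = C(4,2)^2 / 4^4
= 6^2 / 256
= 36 / 256
= 0.1406

0.1406


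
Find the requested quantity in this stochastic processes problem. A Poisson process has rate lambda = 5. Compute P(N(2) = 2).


P(N(t)=k) = (lambda*t)^k * exp(-lambda*t) / k!
lambda*t = 10
= 10^2 * exp(-10) / 2!
= 100 * 4.5400e-05 / 2
= 0.0023

0.0023


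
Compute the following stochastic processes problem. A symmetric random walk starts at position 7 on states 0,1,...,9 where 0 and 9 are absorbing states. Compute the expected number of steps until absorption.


For symmetric RW on 0,...,N with absorbing barriers, E(i) = i*(N-i)
E(7) = 7 * 2 = 14

14


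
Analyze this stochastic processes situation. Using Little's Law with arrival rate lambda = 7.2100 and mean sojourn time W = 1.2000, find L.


Little's Law: L = lambda * W
= 7.2100 * 1.2000
= 8.6520

8.6520


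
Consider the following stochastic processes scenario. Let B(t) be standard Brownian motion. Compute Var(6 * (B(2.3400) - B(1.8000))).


Var(alpha*(B(t)-B(s))) = alpha^2 * (t-s)
= 6^2 * (2.3400 - 1.8000)
= 36 * 0.5400
= 19.4400

19.4400


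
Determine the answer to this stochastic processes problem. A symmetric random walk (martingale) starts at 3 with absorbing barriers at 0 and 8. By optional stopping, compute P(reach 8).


By optional stopping theorem: E(M at tau) = M(0) = 3
P(hit 8)*8 + P(hit 0)*0 = 3
P(hit 8) = (3 - 0)/(8 - 0) = 3/8 = 0.3750

0.3750


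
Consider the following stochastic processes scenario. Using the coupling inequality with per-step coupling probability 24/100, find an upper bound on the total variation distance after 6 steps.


TV distance bound <= (1-delta)^n
= (1 - 0.2400)^6
= 0.7600^6
= 0.1927

0.1927


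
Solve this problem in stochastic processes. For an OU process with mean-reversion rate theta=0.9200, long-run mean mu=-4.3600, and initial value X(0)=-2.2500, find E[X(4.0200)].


E[X(t)] = mu + (X(0) - mu)*exp(-theta*t)
= -4.3600 + (-2.2500 - -4.3600)*exp(-0.9200*4.0200)
= -4.3600 + 2.1100 * 0.0248
= -4.3077

-4.3077


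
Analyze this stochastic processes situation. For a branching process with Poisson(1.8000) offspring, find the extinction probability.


Since mu = 1.8000 > 1, extinction prob q < 1.
Solve s = exp(mu*(s-1)) iteratively.
q = 0.2676

0.2676


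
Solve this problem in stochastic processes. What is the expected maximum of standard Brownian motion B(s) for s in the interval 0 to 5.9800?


E(max B(s)) = sqrt(2t/pi)
= sqrt(2*5.9800/pi)
= sqrt(3.8070)
= 1.9511

1.9511


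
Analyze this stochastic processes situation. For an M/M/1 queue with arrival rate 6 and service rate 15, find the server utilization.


rho = lambda/mu
= 6/15
= 0.4000

0.4000


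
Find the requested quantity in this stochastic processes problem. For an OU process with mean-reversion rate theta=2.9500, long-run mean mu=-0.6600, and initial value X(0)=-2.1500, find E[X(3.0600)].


E[X(t)] = mu + (X(0) - mu)*exp(-theta*t)
= -0.6600 + (-2.1500 - -0.6600)*exp(-2.9500*3.0600)
= -0.6600 + -1.4900 * 1.2012e-04
= -0.6602

-0.6602


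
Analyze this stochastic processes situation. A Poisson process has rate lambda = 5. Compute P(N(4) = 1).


P(N(t)=k) = (lambda*t)^k * exp(-lambda*t) / k!
lambda*t = 20
= 20^1 * exp(-20) / 1!
= 20 * 2.0612e-09 / 1
= 4.1223e-08

4.1223e-08


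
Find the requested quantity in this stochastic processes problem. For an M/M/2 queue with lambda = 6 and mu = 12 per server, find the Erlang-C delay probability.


a = lambda/mu = 0.5000
rho = a/c = 0.2500
Erlang-C formula applied:
C(c,a) = 0.1000

0.1000


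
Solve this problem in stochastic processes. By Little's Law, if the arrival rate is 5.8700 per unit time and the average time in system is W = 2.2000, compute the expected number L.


Little's Law: L = lambda * W
= 5.8700 * 2.2000
= 12.9140

12.9140


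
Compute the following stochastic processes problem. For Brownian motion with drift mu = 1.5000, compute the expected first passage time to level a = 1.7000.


Expected first passage time = a/mu
= 1.7000/1.5000
= 1.1333

1.1333


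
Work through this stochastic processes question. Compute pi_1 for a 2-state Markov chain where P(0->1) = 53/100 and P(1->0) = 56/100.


Stationary distribution: pi_0 = p10/(p01+p10), pi_1 = p01/(p01+p10)
p01 = 0.5300, p10 = 0.5600
pi_1 = 0.4862

0.4862


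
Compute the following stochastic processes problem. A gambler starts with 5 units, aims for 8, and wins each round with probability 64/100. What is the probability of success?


Gambler's ruin formula:
r = q/p = 0.3600/0.6400 = 0.5625
P(win) = (1 - r^i)/(1 - r^N)
= (1 - 0.5625^5)/(1 - 0.5625^8)
= 0.9532

0.9532


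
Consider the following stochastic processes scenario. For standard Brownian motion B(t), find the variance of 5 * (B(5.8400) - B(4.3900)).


Var(alpha*(B(t)-B(s))) = alpha^2 * (t-s)
= 5^2 * (5.8400 - 4.3900)
= 25 * 1.4500
= 36.2500

36.2500


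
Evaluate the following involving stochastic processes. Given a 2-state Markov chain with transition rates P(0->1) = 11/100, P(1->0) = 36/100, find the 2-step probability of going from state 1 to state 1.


Computing P^2 by matrix multiplication.
P = [[0.8900, 0.1100], [0.3600, 0.6400]]
After raising P to the power 2:
P^2(1,1) = 0.4492

0.4492


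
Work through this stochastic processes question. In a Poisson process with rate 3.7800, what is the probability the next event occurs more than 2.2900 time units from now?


P(X > t) = exp(-lambda * t)
= exp(-3.7800 * 2.2900)
= exp(-8.6562) = 1.7404e-04

1.7404e-04


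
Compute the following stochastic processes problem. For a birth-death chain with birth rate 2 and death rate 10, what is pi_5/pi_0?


For birth-death process, pi_n/pi_0 = (lambda/mu)^n
= (2/10)^5
= 3.2000e-04

3.2000e-04


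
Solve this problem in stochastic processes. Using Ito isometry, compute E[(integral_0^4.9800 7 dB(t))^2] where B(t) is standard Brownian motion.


By Ito isometry: E[(int f dB)^2] = int f^2 dt
= 7^2 * 4.9800
= 49 * 4.9800 = 244.0200

244.0200


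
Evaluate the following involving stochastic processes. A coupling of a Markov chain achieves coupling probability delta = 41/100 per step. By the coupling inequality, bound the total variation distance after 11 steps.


TV distance bound <= (1-delta)^n
= (1 - 0.4100)^11
= 0.5900^11
= 0.0030

0.0030


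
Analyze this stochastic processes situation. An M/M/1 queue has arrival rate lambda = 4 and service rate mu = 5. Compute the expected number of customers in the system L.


rho = 4/5 = 0.8000
L = rho/(1-rho)
= 0.8000/0.2000
= 4.0000

4.0000


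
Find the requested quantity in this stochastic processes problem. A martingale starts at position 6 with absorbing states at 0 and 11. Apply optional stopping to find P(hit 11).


By optional stopping theorem: E(M at tau) = M(0) = 6
P(hit 11)*11 + P(hit 0)*0 = 6
P(hit 11) = (6 - 0)/(11 - 0) = 6/11 = 0.5455

0.5455


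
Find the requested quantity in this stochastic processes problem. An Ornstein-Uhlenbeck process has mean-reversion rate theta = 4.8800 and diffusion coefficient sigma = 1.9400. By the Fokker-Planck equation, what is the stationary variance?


Stationary variance = sigma^2 / (2*theta)
= 1.9400^2 / (2*4.8800)
= 3.7636 / 9.7600
= 0.3856

0.3856


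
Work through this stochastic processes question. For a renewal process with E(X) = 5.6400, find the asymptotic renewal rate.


Long-run renewal rate = 1/E(X)
= 1/5.6400
= 0.1773

0.1773


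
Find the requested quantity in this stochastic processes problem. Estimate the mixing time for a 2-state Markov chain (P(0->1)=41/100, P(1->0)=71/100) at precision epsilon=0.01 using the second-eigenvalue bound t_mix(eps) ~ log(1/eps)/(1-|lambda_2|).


lambda_2 = |1 - p01 - p10| = |1 - 0.4100 - 0.7100| = 0.1200
t_mix ~ log(1/eps)/(1 - |lambda_2|)
= log(100)/(1 - 0.1200) = 4.6052/0.8800
= 5.2331

5.2331


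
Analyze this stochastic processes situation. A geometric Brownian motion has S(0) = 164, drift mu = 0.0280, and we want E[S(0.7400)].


E[S(t)] = S(0) * exp(mu * t)
= 164 * exp(0.0280 * 0.7400)
= 164 * 1.0209
= 167.4335

167.4335


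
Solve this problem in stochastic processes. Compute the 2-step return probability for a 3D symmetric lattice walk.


P(return in 2 steps) = P(reverse first step) = 1/(2d)
= 1/6
= 0.1667

0.1667


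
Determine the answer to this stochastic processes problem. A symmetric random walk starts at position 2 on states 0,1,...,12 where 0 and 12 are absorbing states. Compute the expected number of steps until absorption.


For symmetric RW on 0,...,N with absorbing barriers, E(i) = i*(N-i)
E(2) = 2 * 10 = 20

20


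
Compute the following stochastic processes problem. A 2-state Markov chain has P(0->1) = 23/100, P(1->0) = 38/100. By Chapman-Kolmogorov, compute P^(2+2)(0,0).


P^4 = P^2 * P^2
Computing via matrix multiplication of the transition matrix.
Entry (0,0) of P^4 = 0.6317

0.6317


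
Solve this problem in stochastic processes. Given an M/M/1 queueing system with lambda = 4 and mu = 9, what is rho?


rho = lambda/mu
= 4/9
= 0.4444

0.4444


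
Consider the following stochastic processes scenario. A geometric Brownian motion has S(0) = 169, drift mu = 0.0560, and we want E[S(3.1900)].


E[S(t)] = S(0) * exp(mu * t)
= 169 * exp(0.0560 * 3.1900)
= 169 * 1.1956
= 202.0548

202.0548


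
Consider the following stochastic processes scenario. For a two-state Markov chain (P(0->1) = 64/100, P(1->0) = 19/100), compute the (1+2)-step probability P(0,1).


P^3 = P^1 * P^2
Computing via matrix multiplication of the transition matrix.
Entry (0,1) of P^3 = 0.7673

0.7673


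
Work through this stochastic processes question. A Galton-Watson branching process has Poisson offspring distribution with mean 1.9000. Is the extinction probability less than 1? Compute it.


Since mu = 1.9000 > 1, extinction prob q < 1.
Solve s = exp(mu*(s-1)) iteratively.
q = 0.2328

0.2328


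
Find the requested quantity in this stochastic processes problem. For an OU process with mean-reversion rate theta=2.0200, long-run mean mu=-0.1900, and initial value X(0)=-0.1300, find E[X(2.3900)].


E[X(t)] = mu + (X(0) - mu)*exp(-theta*t)
= -0.1900 + (-0.1300 - -0.1900)*exp(-2.0200*2.3900)
= -0.1900 + 0.0600 * 0.0080
= -0.1895

-0.1895


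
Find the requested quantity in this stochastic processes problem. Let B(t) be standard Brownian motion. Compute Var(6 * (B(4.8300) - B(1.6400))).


Var(alpha*(B(t)-B(s))) = alpha^2 * (t-s)
= 6^2 * (4.8300 - 1.6400)
= 36 * 3.1900
= 114.8400

114.8400


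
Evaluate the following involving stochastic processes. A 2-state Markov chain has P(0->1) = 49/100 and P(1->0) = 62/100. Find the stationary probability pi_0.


Stationary distribution: pi_0 = p10/(p01+p10), pi_1 = p01/(p01+p10)
p01 = 0.4900, p10 = 0.6200
pi_0 = 0.5586

0.5586


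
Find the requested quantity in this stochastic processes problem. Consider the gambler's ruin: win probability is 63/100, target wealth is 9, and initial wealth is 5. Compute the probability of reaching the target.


Gambler's ruin formula:
r = q/p = 0.3700/0.6300 = 0.5873
P(win) = (1 - r^i)/(1 - r^N)
= (1 - 0.5873^5)/(1 - 0.5873^9)
= 0.9379

0.9379


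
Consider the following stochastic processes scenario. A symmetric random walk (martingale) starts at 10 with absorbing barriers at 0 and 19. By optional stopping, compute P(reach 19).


By optional stopping theorem: E(M at tau) = M(0) = 10
P(hit 19)*19 + P(hit 0)*0 = 10
P(hit 19) = (10 - 0)/(19 - 0) = 10/19 = 0.5263

0.5263


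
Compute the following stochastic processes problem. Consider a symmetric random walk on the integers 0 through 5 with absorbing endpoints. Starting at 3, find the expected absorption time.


For symmetric RW on 0,...,N with absorbing barriers, E(i) = i*(N-i)
E(3) = 3 * 2 = 6

6


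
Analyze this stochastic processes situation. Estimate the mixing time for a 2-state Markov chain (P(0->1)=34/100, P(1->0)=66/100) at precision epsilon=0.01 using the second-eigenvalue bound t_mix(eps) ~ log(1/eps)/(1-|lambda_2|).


lambda_2 = |1 - p01 - p10| = |1 - 0.3400 - 0.6600| = 1.1102e-16
t_mix ~ log(1/eps)/(1 - |lambda_2|)
= log(100)/(1 - 1.1102e-16) = 4.6052/1.0000
= 4.6052

4.6052


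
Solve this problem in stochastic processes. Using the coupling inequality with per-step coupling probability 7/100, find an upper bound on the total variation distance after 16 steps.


TV distance bound <= (1-delta)^n
= (1 - 0.0700)^16
= 0.9300^16
= 0.3131

0.3131


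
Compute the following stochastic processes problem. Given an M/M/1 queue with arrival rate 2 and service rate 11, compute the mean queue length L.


rho = 2/11 = 0.1818
L = rho/(1-rho)
= 0.1818/0.8182
= 0.2222

0.2222


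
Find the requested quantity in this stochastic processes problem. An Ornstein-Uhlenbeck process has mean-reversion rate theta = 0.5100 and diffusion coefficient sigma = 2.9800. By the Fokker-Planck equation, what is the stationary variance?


Stationary variance = sigma^2 / (2*theta)
= 2.9800^2 / (2*0.5100)
= 8.8804 / 1.0200
= 8.7063

8.7063


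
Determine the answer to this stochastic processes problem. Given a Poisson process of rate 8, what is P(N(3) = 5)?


P(N(t)=k) = (lambda*t)^k * exp(-lambda*t) / k!
lambda*t = 24
= 24^5 * exp(-24) / 5!
= 7962624 * 3.7751e-11 / 120
= 2.5050e-06

2.5050e-06


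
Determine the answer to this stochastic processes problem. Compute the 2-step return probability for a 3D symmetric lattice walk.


P(return in 2 steps) = P(reverse first step) = 1/(2d)
= 1/6
= 0.1667

0.1667


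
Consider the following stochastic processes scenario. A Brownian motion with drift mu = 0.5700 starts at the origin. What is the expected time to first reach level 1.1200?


Expected first passage time = a/mu
= 1.1200/0.5700
= 1.9649

1.9649


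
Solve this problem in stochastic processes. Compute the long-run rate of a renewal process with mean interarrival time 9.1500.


Long-run renewal rate = 1/E(X)
= 1/9.1500
= 0.1093

0.1093


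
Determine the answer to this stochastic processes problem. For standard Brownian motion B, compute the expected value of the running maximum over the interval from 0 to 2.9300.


E(max B(s)) = sqrt(2t/pi)
= sqrt(2*2.9300/pi)
= sqrt(1.8653)
= 1.3658

1.3658


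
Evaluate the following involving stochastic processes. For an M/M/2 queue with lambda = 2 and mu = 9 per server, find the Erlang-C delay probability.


a = lambda/mu = 0.2222
rho = a/c = 0.1111
Erlang-C formula applied:
C(c,a) = 0.0222

0.0222


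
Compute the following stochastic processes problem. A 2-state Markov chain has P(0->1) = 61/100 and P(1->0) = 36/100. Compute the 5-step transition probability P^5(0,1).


Computing P^5 by matrix multiplication.
P = [[0.3900, 0.6100], [0.3600, 0.6400]]
After raising P to the power 5:
P^5(0,1) = 0.6289

0.6289


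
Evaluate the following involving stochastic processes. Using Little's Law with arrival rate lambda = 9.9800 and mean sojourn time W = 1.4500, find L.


Little's Law: L = lambda * W
= 9.9800 * 1.4500
= 14.4710

14.4710


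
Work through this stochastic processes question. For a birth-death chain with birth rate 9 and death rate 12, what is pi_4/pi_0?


For birth-death process, pi_n/pi_0 = (lambda/mu)^n
= (9/12)^4
= 0.3164

0.3164


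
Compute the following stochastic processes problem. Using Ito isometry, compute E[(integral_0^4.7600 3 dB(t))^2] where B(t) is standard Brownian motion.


By Ito isometry: E[(int f dB)^2] = int f^2 dt
= 3^2 * 4.7600
= 9 * 4.7600 = 42.8400

42.8400


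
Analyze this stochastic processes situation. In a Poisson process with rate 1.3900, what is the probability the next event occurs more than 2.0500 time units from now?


P(X > t) = exp(-lambda * t)
= exp(-1.3900 * 2.0500)
= exp(-2.8495) = 0.0579

0.0579


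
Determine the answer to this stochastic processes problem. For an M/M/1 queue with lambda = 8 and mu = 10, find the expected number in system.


rho = 8/10 = 0.8000
L = rho/(1-rho)
= 0.8000/0.2000
= 4.0000

4.0000


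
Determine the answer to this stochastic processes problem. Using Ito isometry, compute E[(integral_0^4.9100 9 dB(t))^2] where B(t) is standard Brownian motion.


By Ito isometry: E[(int f dB)^2] = int f^2 dt
= 9^2 * 4.9100
= 81 * 4.9100 = 397.7100

397.7100


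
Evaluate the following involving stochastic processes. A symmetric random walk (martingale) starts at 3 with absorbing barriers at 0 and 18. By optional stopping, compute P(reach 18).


By optional stopping theorem: E(M at tau) = M(0) = 3
P(hit 18)*18 + P(hit 0)*0 = 3
P(hit 18) = (3 - 0)/(18 - 0) = 1/6 = 0.1667

0.1667


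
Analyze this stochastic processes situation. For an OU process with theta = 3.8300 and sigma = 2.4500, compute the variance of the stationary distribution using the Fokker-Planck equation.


Stationary variance = sigma^2 / (2*theta)
= 2.4500^2 / (2*3.8300)
= 6.0025 / 7.6600
= 0.7836

0.7836


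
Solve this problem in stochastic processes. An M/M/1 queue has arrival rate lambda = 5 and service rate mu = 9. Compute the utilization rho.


rho = lambda/mu
= 5/9
= 0.5556

0.5556


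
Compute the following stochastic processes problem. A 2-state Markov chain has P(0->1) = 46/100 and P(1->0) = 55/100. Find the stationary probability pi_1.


Stationary distribution: pi_0 = p10/(p01+p10), pi_1 = p01/(p01+p10)
p01 = 0.4600, p10 = 0.5500
pi_1 = 0.4554

0.4554


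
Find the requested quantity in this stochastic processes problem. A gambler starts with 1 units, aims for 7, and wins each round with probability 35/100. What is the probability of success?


Gambler's ruin formula:
r = q/p = 0.6500/0.3500 = 1.8571
P(win) = (1 - r^i)/(1 - r^N)
= (1 - 1.8571^1)/(1 - 1.8571^7)
= 0.0114

0.0114


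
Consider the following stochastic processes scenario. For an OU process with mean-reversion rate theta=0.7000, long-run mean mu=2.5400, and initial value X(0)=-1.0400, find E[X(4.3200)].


E[X(t)] = mu + (X(0) - mu)*exp(-theta*t)
= 2.5400 + (-1.0400 - 2.5400)*exp(-0.7000*4.3200)
= 2.5400 + -3.5800 * 0.0486
= 2.3660

2.3660


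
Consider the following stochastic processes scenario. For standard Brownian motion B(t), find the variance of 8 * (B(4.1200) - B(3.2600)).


Var(alpha*(B(t)-B(s))) = alpha^2 * (t-s)
= 8^2 * (4.1200 - 3.2600)
= 64 * 0.8600
= 55.0400

55.0400


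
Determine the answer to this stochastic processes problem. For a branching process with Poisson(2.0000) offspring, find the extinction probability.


Since mu = 2.0000 > 1, extinction prob q < 1.
Solve s = exp(mu*(s-1)) iteratively.
q = 0.2032

0.2032


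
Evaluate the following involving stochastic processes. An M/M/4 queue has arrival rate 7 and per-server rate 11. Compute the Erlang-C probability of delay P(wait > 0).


a = lambda/mu = 0.6364
rho = a/c = 0.1591
Erlang-C formula applied:
C(c,a) = 0.0043

0.0043


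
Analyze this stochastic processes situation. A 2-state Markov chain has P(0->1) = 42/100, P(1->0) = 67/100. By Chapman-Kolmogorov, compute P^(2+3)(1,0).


P^5 = P^2 * P^3
Computing via matrix multiplication of the transition matrix.
Entry (1,0) of P^5 = 0.6147

0.6147


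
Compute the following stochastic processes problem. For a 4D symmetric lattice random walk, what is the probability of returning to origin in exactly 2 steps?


P(return in 2 steps) = P(reverse first step) = 1/(2d)
= 1/8
= 0.1250

0.1250


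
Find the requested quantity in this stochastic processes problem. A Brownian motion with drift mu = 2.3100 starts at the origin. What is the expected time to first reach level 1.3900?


Expected first passage time = a/mu
= 1.3900/2.3100
= 0.6017

0.6017


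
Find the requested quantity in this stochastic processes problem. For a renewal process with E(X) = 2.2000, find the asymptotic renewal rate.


Long-run renewal rate = 1/E(X)
= 1/2.2000
= 0.4545

0.4545


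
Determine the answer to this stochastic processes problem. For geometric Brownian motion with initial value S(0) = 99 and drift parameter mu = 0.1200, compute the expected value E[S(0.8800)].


E[S(t)] = S(0) * exp(mu * t)
= 99 * exp(0.1200 * 0.8800)
= 99 * 1.1114
= 110.0263

110.0263


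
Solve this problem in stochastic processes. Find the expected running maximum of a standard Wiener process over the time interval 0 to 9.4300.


E(max B(s)) = sqrt(2t/pi)
= sqrt(2*9.4300/pi)
= sqrt(6.0033)
= 2.4502

2.4502


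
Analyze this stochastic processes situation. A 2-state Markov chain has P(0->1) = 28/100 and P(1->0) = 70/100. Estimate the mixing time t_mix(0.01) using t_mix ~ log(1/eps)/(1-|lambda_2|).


lambda_2 = |1 - p01 - p10| = |1 - 0.2800 - 0.7000| = 0.0200
t_mix ~ log(1/eps)/(1 - |lambda_2|)
= log(100)/(1 - 0.0200) = 4.6052/0.9800
= 4.6992

4.6992


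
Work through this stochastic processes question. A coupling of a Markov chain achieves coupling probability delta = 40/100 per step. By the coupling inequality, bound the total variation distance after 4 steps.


TV distance bound <= (1-delta)^n
= (1 - 0.4000)^4
= 0.6000^4
= 0.1296

0.1296


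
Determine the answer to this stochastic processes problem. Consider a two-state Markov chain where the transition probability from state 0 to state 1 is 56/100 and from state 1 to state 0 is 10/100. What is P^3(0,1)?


Computing P^3 by matrix multiplication.
P = [[0.4400, 0.5600], [0.1000, 0.9000]]
After raising P to the power 3:
P^3(0,1) = 0.8151

0.8151


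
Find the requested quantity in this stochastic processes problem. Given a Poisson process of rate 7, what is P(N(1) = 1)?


P(N(t)=k) = (lambda*t)^k * exp(-lambda*t) / k!
lambda*t = 7
= 7^1 * exp(-7) / 1!
= 7 * 9.1188e-04 / 1
= 0.0064

0.0064


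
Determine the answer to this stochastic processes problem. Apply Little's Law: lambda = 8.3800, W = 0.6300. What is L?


Little's Law: L = lambda * W
= 8.3800 * 0.6300
= 5.2794

5.2794


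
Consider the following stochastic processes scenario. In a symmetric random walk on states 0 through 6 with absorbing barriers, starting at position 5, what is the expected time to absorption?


For symmetric RW on 0,...,N with absorbing barriers, E(i) = i*(N-i)
E(5) = 5 * 1 = 5

5


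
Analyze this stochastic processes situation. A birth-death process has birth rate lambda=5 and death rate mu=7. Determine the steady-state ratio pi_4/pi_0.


For birth-death process, pi_n/pi_0 = (lambda/mu)^n
= (5/7)^4
= 0.2603

0.2603


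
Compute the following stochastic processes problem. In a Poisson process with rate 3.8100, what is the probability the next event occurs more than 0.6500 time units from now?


P(X > t) = exp(-lambda * t)
= exp(-3.8100 * 0.6500)
= exp(-2.4765) = 0.0840

0.0840


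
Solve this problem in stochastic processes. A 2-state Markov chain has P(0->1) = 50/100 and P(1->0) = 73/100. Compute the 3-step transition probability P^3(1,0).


Computing P^3 by matrix multiplication.
P = [[0.5000, 0.5000], [0.7300, 0.2700]]
After raising P to the power 3:
P^3(1,0) = 0.6007

0.6007


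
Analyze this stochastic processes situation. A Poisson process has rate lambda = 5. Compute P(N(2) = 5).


P(N(t)=k) = (lambda*t)^k * exp(-lambda*t) / k!
lambda*t = 10
= 10^5 * exp(-10) / 5!
= 100000 * 4.5400e-05 / 120
= 0.0378

0.0378


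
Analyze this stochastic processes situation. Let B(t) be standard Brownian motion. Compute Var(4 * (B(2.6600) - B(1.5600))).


Var(alpha*(B(t)-B(s))) = alpha^2 * (t-s)
= 4^2 * (2.6600 - 1.5600)
= 16 * 1.1000
= 17.6000

17.6000


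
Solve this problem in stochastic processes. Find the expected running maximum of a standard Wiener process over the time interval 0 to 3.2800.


E(max B(s)) = sqrt(2t/pi)
= sqrt(2*3.2800/pi)
= sqrt(2.0881)
= 1.4450

1.4450


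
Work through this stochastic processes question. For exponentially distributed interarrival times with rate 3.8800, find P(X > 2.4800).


P(X > t) = exp(-lambda * t)
= exp(-3.8800 * 2.4800)
= exp(-9.6224) = 6.6228e-05

6.6228e-05
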